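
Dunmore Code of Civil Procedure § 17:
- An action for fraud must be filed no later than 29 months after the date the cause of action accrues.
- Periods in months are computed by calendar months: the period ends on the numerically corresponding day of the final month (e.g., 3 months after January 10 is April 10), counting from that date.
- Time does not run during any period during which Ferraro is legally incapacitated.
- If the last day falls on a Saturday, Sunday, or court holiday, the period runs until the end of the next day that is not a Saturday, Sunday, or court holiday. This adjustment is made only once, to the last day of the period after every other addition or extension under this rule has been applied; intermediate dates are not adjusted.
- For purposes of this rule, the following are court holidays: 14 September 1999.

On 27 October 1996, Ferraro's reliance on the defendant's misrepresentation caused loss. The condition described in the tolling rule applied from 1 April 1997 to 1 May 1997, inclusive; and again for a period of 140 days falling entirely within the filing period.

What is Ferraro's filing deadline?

September 15, 1999

29 months after 27 October 1996 is March 27, 1999.
From April 1, 1997 through May 1, 1997 inclusive is 31 days; tolling adds 31 days: March 27, 1999 + 31 days = April 27, 1999.
Tolling adds 140 days: April 27, 1999 + 140 days = September 14, 1999.
September 14, 1999 is a listed holiday. The next qualifying day is September 15, 1999.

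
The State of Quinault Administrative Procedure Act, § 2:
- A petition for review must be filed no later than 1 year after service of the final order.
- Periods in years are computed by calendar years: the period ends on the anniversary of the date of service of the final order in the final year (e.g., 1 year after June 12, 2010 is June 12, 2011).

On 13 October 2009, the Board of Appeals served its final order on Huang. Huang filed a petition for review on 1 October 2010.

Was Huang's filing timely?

1 year after 13 October 2009 is October 13, 2010.
The deadline is October 13, 2010; the filing on October 1, 2010 is on or before that date.

Yes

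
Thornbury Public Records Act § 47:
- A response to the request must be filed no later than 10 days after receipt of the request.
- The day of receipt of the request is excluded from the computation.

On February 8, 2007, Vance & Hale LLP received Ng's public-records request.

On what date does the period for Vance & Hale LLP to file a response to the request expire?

February 18, 2007

10 days after February 8, 2007 is February 18, 2007.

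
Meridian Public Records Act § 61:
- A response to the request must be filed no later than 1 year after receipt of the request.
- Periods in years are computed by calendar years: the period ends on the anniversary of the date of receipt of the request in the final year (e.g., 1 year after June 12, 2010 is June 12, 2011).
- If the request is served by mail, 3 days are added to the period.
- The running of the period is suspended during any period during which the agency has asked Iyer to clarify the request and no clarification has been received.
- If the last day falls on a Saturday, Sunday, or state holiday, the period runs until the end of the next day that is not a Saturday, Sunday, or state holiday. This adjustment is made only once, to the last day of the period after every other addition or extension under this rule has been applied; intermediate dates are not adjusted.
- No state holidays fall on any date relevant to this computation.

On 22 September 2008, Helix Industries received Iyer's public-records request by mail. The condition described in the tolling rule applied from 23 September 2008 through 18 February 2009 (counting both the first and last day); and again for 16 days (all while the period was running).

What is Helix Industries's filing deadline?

March 9, 2010

1 year after 22 September 2008 is September 22, 2009.
Service was by mail, adding 3 days: September 22, 2009 + 3 days = September 25, 2009.
From September 23, 2008 through February 18, 2009 inclusive is 149 days; tolling adds 149 days: September 25, 2009 + 149 days = February 21, 2010.
Tolling adds 16 days: February 21, 2010 + 16 days = March 9, 2010.
March 9, 2010 is a Tuesday and not a state holiday, so no extension applies.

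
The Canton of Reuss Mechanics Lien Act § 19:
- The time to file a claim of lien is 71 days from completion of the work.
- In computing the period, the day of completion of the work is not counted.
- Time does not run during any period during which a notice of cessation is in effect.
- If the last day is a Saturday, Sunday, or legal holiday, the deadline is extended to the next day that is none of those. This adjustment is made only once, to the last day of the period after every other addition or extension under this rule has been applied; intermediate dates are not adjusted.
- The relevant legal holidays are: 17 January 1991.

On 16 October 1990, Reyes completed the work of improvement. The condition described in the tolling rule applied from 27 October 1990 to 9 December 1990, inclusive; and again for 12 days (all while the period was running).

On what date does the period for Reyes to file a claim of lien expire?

February 20, 1991

71 days after 16 October 1990 is December 26, 1990.
From October 27, 1990 through December 9, 1990 inclusive is 44 days; tolling adds 44 days: December 26, 1990 + 44 days = February 8, 1991.
Tolling adds 12 days: February 8, 1991 + 12 days = February 20, 1991.
February 20, 1991 is a Wednesday and not a legal holiday, so no extension applies.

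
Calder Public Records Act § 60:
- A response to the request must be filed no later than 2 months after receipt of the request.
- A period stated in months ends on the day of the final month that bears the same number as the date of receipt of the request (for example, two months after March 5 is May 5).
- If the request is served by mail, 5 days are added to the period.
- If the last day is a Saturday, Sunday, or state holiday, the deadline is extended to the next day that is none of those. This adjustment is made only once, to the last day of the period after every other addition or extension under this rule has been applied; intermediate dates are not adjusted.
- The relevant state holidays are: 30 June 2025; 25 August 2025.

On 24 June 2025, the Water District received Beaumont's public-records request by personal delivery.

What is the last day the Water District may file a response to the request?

August 26, 2025

2 months after 24 June 2025 is August 24, 2025.
Service was not by mail, so no mail extension applies.
August 24, 2025 is Sunday; August 25, 2025 is a listed holiday. The next qualifying day is August 26, 2025.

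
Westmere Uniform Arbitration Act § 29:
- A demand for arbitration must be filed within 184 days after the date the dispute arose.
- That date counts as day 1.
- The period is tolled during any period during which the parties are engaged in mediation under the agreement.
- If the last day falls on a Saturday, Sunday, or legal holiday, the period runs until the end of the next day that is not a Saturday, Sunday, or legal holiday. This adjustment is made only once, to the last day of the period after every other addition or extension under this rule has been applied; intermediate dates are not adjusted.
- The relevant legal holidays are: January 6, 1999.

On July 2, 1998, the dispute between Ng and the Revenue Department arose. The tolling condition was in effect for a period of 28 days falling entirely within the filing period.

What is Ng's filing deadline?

Counting July 2, 1998 as day 1, day 184 is January 1, 1999.
Tolling adds 28 days: January 1, 1999 + 28 days = January 29, 1999.
January 29, 1999 is a Friday and not a legal holiday, so no extension applies.

January 29, 1999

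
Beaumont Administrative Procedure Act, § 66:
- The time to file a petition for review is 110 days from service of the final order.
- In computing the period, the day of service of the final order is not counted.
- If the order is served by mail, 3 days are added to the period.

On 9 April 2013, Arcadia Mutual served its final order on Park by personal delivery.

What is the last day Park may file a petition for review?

July 28, 2013

110 days after 9 April 2013 is July 28, 2013.
Service was not by mail, so no mail extension applies.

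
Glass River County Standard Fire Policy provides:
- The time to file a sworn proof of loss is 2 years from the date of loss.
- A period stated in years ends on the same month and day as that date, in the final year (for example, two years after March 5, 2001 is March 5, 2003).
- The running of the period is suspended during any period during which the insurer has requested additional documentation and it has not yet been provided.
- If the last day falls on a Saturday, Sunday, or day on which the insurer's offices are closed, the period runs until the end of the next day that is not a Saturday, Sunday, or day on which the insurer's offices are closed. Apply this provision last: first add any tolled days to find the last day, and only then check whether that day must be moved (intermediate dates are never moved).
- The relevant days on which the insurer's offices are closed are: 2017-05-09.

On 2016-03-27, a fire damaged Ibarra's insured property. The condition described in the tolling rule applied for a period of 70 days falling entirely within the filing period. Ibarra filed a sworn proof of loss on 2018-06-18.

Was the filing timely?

No

2 years after 2016-03-27 is March 27, 2018.
Tolling adds 70 days: March 27, 2018 + 70 days = June 5, 2018.
June 5, 2018 is a Tuesday and not a day on which the insurer's offices are closed, so no extension applies.
The deadline is June 5, 2018; the filing on June 18, 2018 is after that date.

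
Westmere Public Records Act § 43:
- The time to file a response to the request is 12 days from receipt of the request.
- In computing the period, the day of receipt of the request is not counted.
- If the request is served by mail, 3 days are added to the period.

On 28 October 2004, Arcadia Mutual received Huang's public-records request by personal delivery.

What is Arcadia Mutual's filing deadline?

November 9, 2004

12 days after 28 October 2004 is November 9, 2004.
Service was not by mail, so no mail extension applies.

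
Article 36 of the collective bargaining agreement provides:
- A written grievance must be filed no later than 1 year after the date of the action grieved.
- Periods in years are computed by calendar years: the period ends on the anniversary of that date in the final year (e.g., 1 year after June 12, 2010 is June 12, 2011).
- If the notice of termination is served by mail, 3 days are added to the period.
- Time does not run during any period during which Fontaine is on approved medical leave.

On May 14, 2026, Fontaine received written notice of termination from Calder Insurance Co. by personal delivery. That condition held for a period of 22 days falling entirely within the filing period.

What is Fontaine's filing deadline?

June 5, 2027

1 year after May 14, 2026 is May 14, 2027.
Service was not by mail, so no mail extension applies.
Tolling adds 22 days: May 14, 2027 + 22 days = June 5, 2027.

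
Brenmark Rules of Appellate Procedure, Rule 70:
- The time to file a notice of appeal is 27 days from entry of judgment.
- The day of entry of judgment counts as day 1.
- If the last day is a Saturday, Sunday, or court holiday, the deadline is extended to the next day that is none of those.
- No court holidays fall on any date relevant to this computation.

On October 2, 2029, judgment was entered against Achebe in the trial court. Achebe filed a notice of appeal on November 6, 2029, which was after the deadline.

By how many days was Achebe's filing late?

8 days

Counting October 2, 2029 as day 1, day 27 is October 28, 2029.
October 28, 2029 is Sunday. The next qualifying day is October 29, 2029.
The deadline is October 29, 2029; from October 29, 2029 to November 6, 2029 is 8 days.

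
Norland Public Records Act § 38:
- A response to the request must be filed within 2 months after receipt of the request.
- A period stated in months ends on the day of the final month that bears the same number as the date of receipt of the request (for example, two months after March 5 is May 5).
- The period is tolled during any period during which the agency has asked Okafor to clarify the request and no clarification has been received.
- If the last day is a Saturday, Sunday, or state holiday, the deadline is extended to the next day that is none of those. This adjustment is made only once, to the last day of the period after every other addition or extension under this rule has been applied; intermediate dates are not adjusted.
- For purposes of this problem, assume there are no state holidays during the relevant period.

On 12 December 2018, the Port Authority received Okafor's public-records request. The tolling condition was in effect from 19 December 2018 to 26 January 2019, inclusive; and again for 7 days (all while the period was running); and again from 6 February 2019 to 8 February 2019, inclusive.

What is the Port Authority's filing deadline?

April 2, 2019

2 months after 12 December 2018 is February 12, 2019.
From December 19, 2018 through January 26, 2019 inclusive is 39 days; tolling adds 39 days: February 12, 2019 + 39 days = March 23, 2019.
Tolling adds 7 days: March 23, 2019 + 7 days = March 30, 2019.
From February 6, 2019 through February 8, 2019 inclusive is 3 days; tolling adds 3 days: March 30, 2019 + 3 days = April 2, 2019.
April 2, 2019 is a Tuesday and not a state holiday, so no extension applies.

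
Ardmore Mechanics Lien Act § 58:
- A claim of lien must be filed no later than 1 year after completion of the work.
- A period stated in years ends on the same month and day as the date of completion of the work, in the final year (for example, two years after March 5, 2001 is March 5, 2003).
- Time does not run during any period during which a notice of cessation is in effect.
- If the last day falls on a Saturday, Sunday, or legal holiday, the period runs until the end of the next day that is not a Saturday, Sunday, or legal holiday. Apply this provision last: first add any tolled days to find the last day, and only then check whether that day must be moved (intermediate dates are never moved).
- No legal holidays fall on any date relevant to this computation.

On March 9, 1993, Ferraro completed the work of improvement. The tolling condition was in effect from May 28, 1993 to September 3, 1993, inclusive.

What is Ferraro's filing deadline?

1 year after March 9, 1993 is March 9, 1994.
From May 28, 1993 through September 3, 1993 inclusive is 99 days; tolling adds 99 days: March 9, 1994 + 99 days = June 16, 1994.
June 16, 1994 is a Thursday and not a legal holiday, so no extension applies.

June 16, 1994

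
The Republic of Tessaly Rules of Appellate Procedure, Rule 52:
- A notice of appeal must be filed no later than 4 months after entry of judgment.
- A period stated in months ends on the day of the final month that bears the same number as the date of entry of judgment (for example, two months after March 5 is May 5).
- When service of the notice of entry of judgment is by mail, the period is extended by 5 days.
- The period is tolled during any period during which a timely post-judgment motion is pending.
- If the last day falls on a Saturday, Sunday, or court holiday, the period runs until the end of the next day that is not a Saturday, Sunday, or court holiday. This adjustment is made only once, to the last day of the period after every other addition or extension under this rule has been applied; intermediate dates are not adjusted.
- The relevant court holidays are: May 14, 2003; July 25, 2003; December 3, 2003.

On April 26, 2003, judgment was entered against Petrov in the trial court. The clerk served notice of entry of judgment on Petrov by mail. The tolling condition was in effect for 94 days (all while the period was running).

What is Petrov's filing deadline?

December 4, 2003

4 months after April 26, 2003 is August 26, 2003.
Service was by mail, adding 5 days: August 26, 2003 + 5 days = August 31, 2003.
Tolling adds 94 days: August 31, 2003 + 94 days = December 3, 2003.
December 3, 2003 is a listed holiday. The next qualifying day is December 4, 2003.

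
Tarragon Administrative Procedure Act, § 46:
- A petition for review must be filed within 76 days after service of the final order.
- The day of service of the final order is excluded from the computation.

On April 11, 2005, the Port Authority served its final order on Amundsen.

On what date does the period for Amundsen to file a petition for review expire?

76 days after April 11, 2005 is June 26, 2005.

June 26, 2005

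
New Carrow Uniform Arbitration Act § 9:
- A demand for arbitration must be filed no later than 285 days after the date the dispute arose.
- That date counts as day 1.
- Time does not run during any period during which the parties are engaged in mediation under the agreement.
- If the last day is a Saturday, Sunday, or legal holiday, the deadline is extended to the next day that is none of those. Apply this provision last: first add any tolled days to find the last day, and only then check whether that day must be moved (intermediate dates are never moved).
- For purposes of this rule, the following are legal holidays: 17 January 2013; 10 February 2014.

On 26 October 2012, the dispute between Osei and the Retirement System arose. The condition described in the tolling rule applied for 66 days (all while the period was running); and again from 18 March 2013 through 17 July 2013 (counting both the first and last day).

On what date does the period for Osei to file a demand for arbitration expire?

February 11, 2014

Counting 26 October 2012 as day 1, day 285 is August 6, 2013.
Tolling adds 66 days: August 6, 2013 + 66 days = October 11, 2013.
From March 18, 2013 through July 17, 2013 inclusive is 122 days; tolling adds 122 days: October 11, 2013 + 122 days = February 10, 2014.
February 10, 2014 is a listed holiday. The next qualifying day is February 11, 2014.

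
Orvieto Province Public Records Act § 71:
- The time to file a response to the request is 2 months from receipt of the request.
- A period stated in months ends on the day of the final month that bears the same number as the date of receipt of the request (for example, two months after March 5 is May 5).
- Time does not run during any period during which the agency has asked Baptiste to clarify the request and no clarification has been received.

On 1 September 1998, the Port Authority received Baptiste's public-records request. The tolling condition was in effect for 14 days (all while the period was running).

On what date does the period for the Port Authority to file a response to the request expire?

November 15, 1998

2 months after 1 September 1998 is November 1, 1998.
Tolling adds 14 days: November 1, 1998 + 14 days = November 15, 1998.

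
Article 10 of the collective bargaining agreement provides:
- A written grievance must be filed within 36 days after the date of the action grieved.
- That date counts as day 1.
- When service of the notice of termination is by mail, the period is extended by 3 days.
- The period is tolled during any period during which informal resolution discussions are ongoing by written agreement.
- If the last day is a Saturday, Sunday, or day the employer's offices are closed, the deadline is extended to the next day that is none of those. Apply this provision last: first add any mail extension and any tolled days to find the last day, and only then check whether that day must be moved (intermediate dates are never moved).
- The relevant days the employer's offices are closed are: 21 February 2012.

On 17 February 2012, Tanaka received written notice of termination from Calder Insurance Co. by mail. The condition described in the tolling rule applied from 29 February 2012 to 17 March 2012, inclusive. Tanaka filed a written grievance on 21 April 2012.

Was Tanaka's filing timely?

No

Counting 17 February 2012 as day 1, day 36 is March 23, 2012.
Service was by mail, adding 3 days: March 23, 2012 + 3 days = March 26, 2012.
From February 29, 2012 through March 17, 2012 inclusive is 18 days; tolling adds 18 days: March 26, 2012 + 18 days = April 13, 2012.
April 13, 2012 is a Friday and not a day the employer's offices are closed, so no extension applies.
The deadline is April 13, 2012; the filing on April 21, 2012 is after that date.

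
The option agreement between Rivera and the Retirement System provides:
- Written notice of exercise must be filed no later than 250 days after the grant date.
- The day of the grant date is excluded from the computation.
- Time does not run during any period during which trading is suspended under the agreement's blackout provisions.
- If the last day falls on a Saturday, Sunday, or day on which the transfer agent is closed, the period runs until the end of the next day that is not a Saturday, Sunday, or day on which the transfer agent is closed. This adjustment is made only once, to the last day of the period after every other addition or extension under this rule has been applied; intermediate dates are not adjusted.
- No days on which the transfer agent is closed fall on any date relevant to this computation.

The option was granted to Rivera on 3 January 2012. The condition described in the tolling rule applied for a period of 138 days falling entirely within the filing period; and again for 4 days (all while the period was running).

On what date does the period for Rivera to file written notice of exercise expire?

250 days after 3 January 2012 is September 9, 2012.
Tolling adds 138 days: September 9, 2012 + 138 days = January 25, 2013.
Tolling adds 4 days: January 25, 2013 + 4 days = January 29, 2013.
January 29, 2013 is a Tuesday and not a day on which the transfer agent is closed, so no extension applies.

January 29, 2013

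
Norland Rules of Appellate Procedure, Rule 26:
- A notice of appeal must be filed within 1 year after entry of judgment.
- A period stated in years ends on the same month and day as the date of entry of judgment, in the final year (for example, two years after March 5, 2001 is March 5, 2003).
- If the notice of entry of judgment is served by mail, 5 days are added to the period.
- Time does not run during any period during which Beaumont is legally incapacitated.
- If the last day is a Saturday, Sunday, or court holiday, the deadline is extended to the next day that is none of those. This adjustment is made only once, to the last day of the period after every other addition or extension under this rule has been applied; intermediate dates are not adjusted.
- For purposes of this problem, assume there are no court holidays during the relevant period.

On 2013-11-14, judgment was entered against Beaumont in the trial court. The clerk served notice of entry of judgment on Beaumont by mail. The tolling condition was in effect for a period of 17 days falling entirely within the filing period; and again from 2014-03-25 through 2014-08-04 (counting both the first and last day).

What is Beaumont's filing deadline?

1 year after 2013-11-14 is November 14, 2014.
Service was by mail, adding 5 days: November 14, 2014 + 5 days = November 19, 2014.
Tolling adds 17 days: November 19, 2014 + 17 days = December 6, 2014.
From March 25, 2014 through August 4, 2014 inclusive is 133 days; tolling adds 133 days: December 6, 2014 + 133 days = April 18, 2015.
April 18, 2015 is Saturday; April 19, 2015 is Sunday. The next qualifying day is April 20, 2015.

April 20, 2015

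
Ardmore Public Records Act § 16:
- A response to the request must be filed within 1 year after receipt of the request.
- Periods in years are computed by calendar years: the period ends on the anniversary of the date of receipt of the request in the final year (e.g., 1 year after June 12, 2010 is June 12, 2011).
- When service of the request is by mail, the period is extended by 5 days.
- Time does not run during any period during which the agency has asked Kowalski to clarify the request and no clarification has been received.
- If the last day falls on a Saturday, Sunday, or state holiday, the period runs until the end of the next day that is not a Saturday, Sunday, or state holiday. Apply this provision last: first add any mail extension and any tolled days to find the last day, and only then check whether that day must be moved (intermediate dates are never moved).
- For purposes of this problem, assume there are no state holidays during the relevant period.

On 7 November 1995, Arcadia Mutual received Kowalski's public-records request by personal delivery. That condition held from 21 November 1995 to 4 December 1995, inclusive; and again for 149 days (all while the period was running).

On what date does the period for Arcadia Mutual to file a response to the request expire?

1 year after 7 November 1995 is November 7, 1996.
Service was not by mail, so no mail extension applies.
From November 21, 1995 through December 4, 1995 inclusive is 14 days; tolling adds 14 days: November 7, 1996 + 14 days = November 21, 1996.
Tolling adds 149 days: November 21, 1996 + 149 days = April 19, 1997.
April 19, 1997 is Saturday; April 20, 1997 is Sunday. The next qualifying day is April 21, 1997.

April 21, 1997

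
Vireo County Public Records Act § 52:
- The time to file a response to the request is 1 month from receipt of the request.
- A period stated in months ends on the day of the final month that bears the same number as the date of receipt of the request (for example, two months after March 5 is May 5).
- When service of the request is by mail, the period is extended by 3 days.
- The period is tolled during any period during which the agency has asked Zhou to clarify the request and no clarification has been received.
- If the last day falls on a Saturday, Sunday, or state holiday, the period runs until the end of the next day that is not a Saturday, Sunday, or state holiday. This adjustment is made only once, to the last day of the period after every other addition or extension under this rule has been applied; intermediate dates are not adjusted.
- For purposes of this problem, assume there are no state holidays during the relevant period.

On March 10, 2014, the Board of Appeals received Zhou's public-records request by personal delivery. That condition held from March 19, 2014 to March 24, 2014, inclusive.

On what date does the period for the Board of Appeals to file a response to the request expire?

1 month after March 10, 2014 is April 10, 2014.
Service was not by mail, so no mail extension applies.
From March 19, 2014 through March 24, 2014 inclusive is 6 days; tolling adds 6 days: April 10, 2014 + 6 days = April 16, 2014.
April 16, 2014 is a Wednesday and not a state holiday, so no extension applies.

April 16, 2014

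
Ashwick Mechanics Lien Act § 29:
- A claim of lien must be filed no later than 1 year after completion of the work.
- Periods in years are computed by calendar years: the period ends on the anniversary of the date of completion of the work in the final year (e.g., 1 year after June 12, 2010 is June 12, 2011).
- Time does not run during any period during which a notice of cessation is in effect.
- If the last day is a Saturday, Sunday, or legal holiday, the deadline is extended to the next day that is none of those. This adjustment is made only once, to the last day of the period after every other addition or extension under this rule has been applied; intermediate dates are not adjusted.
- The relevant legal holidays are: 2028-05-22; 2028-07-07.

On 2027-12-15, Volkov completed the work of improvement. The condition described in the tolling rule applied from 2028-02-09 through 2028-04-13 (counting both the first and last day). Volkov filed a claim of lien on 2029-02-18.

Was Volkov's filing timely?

1 year after 2027-12-15 is December 15, 2028.
From February 9, 2028 through April 13, 2028 inclusive is 65 days; tolling adds 65 days: December 15, 2028 + 65 days = February 18, 2029.
February 18, 2029 is Sunday. The next qualifying day is February 19, 2029.
The deadline is February 19, 2029; the filing on February 18, 2029 is on or before that date.

Yes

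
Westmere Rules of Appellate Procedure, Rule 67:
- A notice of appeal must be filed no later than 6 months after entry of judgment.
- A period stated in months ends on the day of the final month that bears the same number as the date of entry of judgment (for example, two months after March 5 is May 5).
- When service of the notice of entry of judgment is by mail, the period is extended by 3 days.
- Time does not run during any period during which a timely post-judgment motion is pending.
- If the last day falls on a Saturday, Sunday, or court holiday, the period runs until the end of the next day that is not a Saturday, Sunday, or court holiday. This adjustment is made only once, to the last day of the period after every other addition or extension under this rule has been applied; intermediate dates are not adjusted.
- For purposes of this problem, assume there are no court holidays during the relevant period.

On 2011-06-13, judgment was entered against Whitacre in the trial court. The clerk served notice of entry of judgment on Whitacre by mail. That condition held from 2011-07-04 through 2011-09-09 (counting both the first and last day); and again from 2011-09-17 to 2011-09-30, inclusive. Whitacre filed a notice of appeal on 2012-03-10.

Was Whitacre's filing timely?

No

6 months after 2011-06-13 is December 13, 2011.
Service was by mail, adding 3 days: December 13, 2011 + 3 days = December 16, 2011.
From July 4, 2011 through September 9, 2011 inclusive is 68 days; tolling adds 68 days: December 16, 2011 + 68 days = February 22, 2012.
From September 17, 2011 through September 30, 2011 inclusive is 14 days; tolling adds 14 days: February 22, 2012 + 14 days = March 7, 2012.
March 7, 2012 is a Wednesday and not a court holiday, so no extension applies.
The deadline is March 7, 2012; the filing on March 10, 2012 is after that date.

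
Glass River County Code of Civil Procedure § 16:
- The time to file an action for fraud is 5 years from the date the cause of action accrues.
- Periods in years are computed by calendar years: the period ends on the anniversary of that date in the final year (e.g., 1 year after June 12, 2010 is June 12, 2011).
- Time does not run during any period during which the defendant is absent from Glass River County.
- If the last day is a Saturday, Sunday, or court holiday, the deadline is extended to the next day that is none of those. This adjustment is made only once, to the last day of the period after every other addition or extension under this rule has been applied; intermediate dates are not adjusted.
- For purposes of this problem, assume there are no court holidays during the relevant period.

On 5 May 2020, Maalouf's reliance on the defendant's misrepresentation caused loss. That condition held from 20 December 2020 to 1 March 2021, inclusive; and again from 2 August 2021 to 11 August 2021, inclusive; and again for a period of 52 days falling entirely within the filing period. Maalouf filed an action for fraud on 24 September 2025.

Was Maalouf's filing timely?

5 years after 5 May 2020 is May 5, 2025.
From December 20, 2020 through March 1, 2021 inclusive is 72 days; tolling adds 72 days: May 5, 2025 + 72 days = July 16, 2025.
From August 2, 2021 through August 11, 2021 inclusive is 10 days; tolling adds 10 days: July 16, 2025 + 10 days = July 26, 2025.
Tolling adds 52 days: July 26, 2025 + 52 days = September 16, 2025.
September 16, 2025 is a Tuesday and not a court holiday, so no extension applies.
The deadline is September 16, 2025; the filing on September 24, 2025 is after that date.

No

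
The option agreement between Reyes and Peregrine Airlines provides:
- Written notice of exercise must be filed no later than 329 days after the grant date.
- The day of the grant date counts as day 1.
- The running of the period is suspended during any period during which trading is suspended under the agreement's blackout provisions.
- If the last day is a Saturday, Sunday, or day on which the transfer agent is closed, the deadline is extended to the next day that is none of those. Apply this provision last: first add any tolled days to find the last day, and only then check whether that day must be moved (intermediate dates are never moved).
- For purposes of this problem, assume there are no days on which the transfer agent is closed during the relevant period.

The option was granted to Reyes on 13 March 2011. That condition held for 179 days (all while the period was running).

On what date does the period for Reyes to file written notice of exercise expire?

Counting 13 March 2011 as day 1, day 329 is February 4, 2012.
Tolling adds 179 days: February 4, 2012 + 179 days = August 1, 2012.
August 1, 2012 is a Wednesday and not a day on which the transfer agent is closed, so no extension applies.

August 1, 2012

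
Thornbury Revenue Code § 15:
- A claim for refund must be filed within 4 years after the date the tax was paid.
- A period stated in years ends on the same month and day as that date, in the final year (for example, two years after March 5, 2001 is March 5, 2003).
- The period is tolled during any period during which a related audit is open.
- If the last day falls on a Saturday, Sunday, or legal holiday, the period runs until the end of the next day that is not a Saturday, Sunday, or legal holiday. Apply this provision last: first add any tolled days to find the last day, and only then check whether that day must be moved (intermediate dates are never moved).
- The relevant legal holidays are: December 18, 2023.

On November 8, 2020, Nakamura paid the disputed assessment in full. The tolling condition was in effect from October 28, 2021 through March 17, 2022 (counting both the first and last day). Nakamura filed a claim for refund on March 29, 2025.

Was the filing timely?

4 years after November 8, 2020 is November 8, 2024.
From October 28, 2021 through March 17, 2022 inclusive is 141 days; tolling adds 141 days: November 8, 2024 + 141 days = March 29, 2025.
March 29, 2025 is Saturday; March 30, 2025 is Sunday. The next qualifying day is March 31, 2025.
The deadline is March 31, 2025; the filing on March 29, 2025 is on or before that date.

Yes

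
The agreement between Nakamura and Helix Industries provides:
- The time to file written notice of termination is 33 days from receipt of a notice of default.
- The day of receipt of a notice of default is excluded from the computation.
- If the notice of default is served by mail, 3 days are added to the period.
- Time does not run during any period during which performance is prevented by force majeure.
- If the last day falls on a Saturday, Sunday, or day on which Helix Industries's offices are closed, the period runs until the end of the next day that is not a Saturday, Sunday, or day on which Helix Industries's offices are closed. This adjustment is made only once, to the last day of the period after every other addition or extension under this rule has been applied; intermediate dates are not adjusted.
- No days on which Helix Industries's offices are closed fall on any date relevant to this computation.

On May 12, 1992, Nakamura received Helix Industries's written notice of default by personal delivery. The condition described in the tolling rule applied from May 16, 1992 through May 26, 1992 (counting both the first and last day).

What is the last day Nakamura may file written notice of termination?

June 25, 1992

33 days after May 12, 1992 is June 14, 1992.
Service was not by mail, so no mail extension applies.
From May 16, 1992 through May 26, 1992 inclusive is 11 days; tolling adds 11 days: June 14, 1992 + 11 days = June 25, 1992.
June 25, 1992 is a Thursday and not a day on which Helix Industries's offices are closed, so no extension applies.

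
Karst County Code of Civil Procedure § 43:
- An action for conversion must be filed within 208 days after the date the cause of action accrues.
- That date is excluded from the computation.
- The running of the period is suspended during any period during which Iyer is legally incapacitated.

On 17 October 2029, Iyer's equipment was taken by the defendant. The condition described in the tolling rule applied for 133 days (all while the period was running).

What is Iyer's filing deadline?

208 days after 17 October 2029 is May 13, 2030.
Tolling adds 133 days: May 13, 2030 + 133 days = September 23, 2030.

September 23, 2030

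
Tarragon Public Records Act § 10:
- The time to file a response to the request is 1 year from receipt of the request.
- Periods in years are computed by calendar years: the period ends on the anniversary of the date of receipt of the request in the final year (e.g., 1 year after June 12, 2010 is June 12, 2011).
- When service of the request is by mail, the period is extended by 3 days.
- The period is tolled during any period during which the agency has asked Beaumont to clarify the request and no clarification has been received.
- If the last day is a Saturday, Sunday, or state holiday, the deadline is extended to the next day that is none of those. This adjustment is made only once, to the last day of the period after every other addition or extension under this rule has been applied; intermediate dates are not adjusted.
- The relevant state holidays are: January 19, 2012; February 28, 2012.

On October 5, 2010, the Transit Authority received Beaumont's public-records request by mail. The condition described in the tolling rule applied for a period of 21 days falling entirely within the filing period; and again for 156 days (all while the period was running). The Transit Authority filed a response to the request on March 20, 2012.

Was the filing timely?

Yes

1 year after October 5, 2010 is October 5, 2011.
Service was by mail, adding 3 days: October 5, 2011 + 3 days = October 8, 2011.
Tolling adds 21 days: October 8, 2011 + 21 days = October 29, 2011.
Tolling adds 156 days: October 29, 2011 + 156 days = April 2, 2012.
April 2, 2012 is a Monday and not a state holiday, so no extension applies.
The deadline is April 2, 2012; the filing on March 20, 2012 is on or before that date.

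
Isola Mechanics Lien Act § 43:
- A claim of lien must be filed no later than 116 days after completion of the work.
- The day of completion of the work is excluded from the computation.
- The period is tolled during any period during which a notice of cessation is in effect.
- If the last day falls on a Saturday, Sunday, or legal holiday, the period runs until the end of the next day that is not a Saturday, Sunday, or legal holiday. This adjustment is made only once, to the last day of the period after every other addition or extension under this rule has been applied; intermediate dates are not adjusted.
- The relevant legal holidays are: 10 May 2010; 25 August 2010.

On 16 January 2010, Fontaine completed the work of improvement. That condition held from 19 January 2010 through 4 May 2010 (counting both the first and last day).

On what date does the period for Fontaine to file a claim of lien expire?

116 days after 16 January 2010 is May 12, 2010.
From January 19, 2010 through May 4, 2010 inclusive is 106 days; tolling adds 106 days: May 12, 2010 + 106 days = August 26, 2010.
August 26, 2010 is a Thursday and not a legal holiday, so no extension applies.

August 26, 2010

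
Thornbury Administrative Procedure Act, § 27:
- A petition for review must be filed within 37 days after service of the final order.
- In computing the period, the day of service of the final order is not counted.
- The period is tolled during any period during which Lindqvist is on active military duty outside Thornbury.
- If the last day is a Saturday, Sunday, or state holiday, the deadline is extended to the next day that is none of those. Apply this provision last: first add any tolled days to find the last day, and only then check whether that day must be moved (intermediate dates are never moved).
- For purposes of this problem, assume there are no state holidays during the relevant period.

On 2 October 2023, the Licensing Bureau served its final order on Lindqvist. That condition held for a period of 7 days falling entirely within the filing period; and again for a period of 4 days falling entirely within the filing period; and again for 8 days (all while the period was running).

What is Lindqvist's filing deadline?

37 days after 2 October 2023 is November 8, 2023.
Tolling adds 7 days: November 8, 2023 + 7 days = November 15, 2023.
Tolling adds 4 days: November 15, 2023 + 4 days = November 19, 2023.
Tolling adds 8 days: November 19, 2023 + 8 days = November 27, 2023.
November 27, 2023 is a Monday and not a state holiday, so no extension applies.

November 27, 2023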